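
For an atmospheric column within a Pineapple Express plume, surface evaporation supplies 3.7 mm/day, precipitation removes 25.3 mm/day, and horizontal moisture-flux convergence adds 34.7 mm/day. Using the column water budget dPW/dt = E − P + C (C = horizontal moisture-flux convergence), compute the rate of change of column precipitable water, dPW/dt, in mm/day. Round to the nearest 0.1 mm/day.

dPW/dt ≈ 13.1 mm/day

dPW/dt = E − P + C = 3.7 − 25.3 + (34.7) = 13.1 mm/day.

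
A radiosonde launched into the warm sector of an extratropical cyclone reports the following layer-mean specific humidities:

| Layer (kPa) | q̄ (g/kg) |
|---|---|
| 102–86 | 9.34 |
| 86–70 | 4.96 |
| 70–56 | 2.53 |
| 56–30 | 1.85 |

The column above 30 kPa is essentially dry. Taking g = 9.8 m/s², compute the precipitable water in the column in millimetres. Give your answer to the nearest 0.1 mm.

Precipitable water is the column-integrated vapour mass per unit area: PW = (1/g) Σ q̄ Δp, with q in kg/kg and Δp in Pa (1 kg/m² of water = 1 mm).
Layer 102–86 kPa: Δp = 160 hPa = 16000 Pa, q̄ = 0.00934 kg/kg → 0.00934 × 16000 / 9.8 = 15.25 mm
Layer 86–70 kPa: Δp = 160 hPa = 16000 Pa, q̄ = 0.00496 kg/kg → 0.00496 × 16000 / 9.8 = 8.10 mm
Layer 70–56 kPa: Δp = 140 hPa = 14000 Pa, q̄ = 0.00253 kg/kg → 0.00253 × 14000 / 9.8 = 3.61 mm
Layer 56–30 kPa: Δp = 260 hPa = 26000 Pa, q̄ = 0.00185 kg/kg → 0.00185 × 26000 / 9.8 = 4.91 mm
PW = 15.25 + 8.10 + 3.61 + 4.91 = 31.87 ≈ 31.9 mm.

PW ≈ 31.9 mm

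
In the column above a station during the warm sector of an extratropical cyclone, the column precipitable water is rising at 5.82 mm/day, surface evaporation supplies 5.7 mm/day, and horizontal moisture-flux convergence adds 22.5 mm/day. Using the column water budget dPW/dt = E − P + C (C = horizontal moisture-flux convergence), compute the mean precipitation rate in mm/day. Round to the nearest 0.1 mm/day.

dPW/dt = +5.82 mm/day.
P = E + C − dPW/dt = 5.7 + (22.5) − (+5.82) = 22.4 mm/day.

P ≈ 22.4 mm/day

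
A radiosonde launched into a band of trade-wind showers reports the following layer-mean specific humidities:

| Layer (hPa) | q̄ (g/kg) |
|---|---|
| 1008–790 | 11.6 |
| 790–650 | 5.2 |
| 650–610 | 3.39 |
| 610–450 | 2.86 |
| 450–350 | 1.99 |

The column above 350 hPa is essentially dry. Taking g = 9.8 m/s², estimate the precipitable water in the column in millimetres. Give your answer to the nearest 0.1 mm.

Precipitable water is the column-integrated vapour mass per unit area: PW = (1/g) Σ q̄ Δp, with q in kg/kg and Δp in Pa (1 kg/m² of water = 1 mm).
Layer 1008–790 hPa: Δp = 218 hPa = 21800 Pa, q̄ = 0.0116 kg/kg → 0.0116 × 21800 / 9.8 = 25.80 mm
Layer 790–650 hPa: Δp = 140 hPa = 14000 Pa, q̄ = 0.0052 kg/kg → 0.0052 × 14000 / 9.8 = 7.43 mm
Layer 650–610 hPa: Δp = 40 hPa = 4000 Pa, q̄ = 0.00339 kg/kg → 0.00339 × 4000 / 9.8 = 1.38 mm
Layer 610–450 hPa: Δp = 160 hPa = 16000 Pa, q̄ = 0.00286 kg/kg → 0.00286 × 16000 / 9.8 = 4.67 mm
Layer 450–350 hPa: Δp = 100 hPa = 10000 Pa, q̄ = 0.00199 kg/kg → 0.00199 × 10000 / 9.8 = 2.03 mm
PW = 25.80 + 7.43 + 1.38 + 4.67 + 2.03 = 41.31 ≈ 41.3 mm.

PW ≈ 41.3 mm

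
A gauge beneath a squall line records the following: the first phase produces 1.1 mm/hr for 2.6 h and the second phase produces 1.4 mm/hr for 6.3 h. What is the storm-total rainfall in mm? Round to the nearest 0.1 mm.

total ≈ 11.7 mm

Total = Σ Rᵢ Δtᵢ = 1.1 × 2.6 + 1.4 × 6.3
      = 2.86 + 8.82 = 11.7 mm.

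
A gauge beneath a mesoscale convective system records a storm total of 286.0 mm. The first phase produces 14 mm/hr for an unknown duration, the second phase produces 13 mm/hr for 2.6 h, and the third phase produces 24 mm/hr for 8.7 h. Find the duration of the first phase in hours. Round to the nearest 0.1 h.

duration ≈ 3.1 h

Known phases: 13 × 2.6 + 24 × 8.7 = 33.8 + 208.8 = 242.6 mm.
Remaining depth = 286.0 − 242.6 = 43.4 mm.
Duration = 43.4 / 14 = 3.1 h.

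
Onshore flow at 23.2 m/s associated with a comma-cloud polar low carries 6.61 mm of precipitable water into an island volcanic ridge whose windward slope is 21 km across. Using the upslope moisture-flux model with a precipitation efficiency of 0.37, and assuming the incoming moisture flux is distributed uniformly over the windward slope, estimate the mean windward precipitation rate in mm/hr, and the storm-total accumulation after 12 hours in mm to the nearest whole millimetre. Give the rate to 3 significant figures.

R ≈ 9.73 mm/hr; total ≈ 117 mm

Incoming column moisture flux per unit ridge length: F = V × PW = 23.2 × 6.61 = 153.352 mm·m/s.
Spread over the 21 km slope with efficiency ε = 0.37: R = ε·F/W = 0.37 × 153.352 / 21000 m = 2.702e-03 mm/s.
R = 2.702e-03 × 3600 = 9.73 mm/hr.
Over 12 h: total = 9.73 × 12 = 116.76 ≈ 117 mm.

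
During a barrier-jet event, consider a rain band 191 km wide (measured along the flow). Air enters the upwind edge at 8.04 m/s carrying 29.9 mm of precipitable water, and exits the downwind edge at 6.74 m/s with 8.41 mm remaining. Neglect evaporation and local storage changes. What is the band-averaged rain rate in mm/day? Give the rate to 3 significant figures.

Column moisture flux per unit crosswind length is F = V × PW.
Inflow: F_in = 8.04 × 29.9 = 240.396 mm·m/s
Outflow: F_out = 6.74 × 8.41 = 56.6834 mm·m/s
Steady-state rate R = (F_in − F_out)/L = (240.396 − 56.6834) / 191000 m = 9.618e-04 mm/s.
R = 9.618e-04 × 3600 × 24 = 83.1 mm/day.

R ≈ 83.1 mm/day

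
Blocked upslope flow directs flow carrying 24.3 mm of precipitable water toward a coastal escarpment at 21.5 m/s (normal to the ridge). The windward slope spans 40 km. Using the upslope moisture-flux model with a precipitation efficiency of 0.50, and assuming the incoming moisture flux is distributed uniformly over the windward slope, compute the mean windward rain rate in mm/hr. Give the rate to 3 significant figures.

Incoming column moisture flux per unit ridge length: F = V × PW = 21.5 × 24.3 = 522.45 mm·m/s.
Spread over the 40 km slope with efficiency ε = 0.50: R = ε·F/W = 0.50 × 522.45 / 40000 m = 6.531e-03 mm/s.
R = 6.531e-03 × 3600 = 23.5 mm/hr.

R ≈ 23.5 mm/hr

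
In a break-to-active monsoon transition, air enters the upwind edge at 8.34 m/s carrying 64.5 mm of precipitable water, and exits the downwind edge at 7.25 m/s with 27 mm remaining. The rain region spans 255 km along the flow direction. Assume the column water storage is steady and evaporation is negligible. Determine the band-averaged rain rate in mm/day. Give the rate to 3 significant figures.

Column moisture flux per unit crosswind length is F = V × PW.
Inflow: F_in = 8.34 × 64.5 = 537.93 mm·m/s
Outflow: F_out = 7.25 × 27 = 195.75 mm·m/s
Steady-state rate R = (F_in − F_out)/L = (537.93 − 195.75) / 255000 m = 1.342e-03 mm/s.
R = 1.342e-03 × 3600 × 24 = 116 mm/day.

R ≈ 116 mm/day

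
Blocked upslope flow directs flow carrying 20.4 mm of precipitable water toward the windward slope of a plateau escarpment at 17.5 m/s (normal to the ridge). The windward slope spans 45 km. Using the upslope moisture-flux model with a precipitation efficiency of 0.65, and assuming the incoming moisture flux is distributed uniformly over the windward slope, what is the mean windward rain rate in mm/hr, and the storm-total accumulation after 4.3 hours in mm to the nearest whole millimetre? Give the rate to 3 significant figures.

Incoming column moisture flux per unit ridge length: F = V × PW = 17.5 × 20.4 = 357 mm·m/s.
Spread over the 45 km slope with efficiency ε = 0.65: R = ε·F/W = 0.65 × 357 / 45000 m = 5.157e-03 mm/s.
R = 5.157e-03 × 3600 = 18.6 mm/hr.
Over 4.3 h: total = 18.6 × 4.3 = 79.98 ≈ 80 mm.

R ≈ 18.6 mm/hr; total ≈ 80 mm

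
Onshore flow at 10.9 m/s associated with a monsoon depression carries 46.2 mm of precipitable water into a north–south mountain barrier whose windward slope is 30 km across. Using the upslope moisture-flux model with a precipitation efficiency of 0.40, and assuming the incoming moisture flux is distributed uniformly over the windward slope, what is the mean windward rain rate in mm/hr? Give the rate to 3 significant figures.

Incoming column moisture flux per unit ridge length: F = V × PW = 10.9 × 46.2 = 503.58 mm·m/s.
Spread over the 30 km slope with efficiency ε = 0.40: R = ε·F/W = 0.40 × 503.58 / 30000 m = 6.714e-03 mm/s.
R = 6.714e-03 × 3600 = 24.2 mm/hr.

R ≈ 24.2 mm/hr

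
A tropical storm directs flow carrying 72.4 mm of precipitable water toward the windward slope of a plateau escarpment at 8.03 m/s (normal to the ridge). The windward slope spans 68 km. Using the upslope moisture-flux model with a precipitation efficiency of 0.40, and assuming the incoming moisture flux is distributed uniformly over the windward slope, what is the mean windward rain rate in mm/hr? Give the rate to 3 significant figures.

Incoming column moisture flux per unit ridge length: F = V × PW = 8.03 × 72.4 = 581.372 mm·m/s.
Spread over the 68 km slope with efficiency ε = 0.40: R = ε·F/W = 0.40 × 581.372 / 68000 m = 3.420e-03 mm/s.
R = 3.420e-03 × 3600 = 12.3 mm/hr.

R ≈ 12.3 mm/hr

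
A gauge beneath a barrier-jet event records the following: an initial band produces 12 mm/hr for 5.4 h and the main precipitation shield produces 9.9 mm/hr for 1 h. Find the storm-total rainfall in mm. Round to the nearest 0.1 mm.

total ≈ 74.7 mm

Total = Σ Rᵢ Δtᵢ = 12 × 5.4 + 9.9 × 1
      = 64.8 + 9.9 = 74.7 mm.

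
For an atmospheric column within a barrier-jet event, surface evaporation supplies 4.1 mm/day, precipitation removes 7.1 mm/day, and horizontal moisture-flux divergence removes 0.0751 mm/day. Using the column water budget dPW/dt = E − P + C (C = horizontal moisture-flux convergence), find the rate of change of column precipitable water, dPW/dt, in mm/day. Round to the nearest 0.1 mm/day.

dPW/dt = E − P + C = 4.1 − 7.1 + (-0.0751) = -3.1 mm/day.

dPW/dt ≈ -3.1 mm/day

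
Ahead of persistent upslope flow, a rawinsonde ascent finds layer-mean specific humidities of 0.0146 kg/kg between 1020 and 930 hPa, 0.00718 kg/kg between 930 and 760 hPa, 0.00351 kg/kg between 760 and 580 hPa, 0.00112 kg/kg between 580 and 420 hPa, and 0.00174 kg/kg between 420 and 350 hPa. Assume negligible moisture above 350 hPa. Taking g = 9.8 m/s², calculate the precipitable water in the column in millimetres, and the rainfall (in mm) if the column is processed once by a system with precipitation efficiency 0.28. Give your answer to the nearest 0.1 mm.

Precipitable water is the column-integrated vapour mass per unit area: PW = (1/g) Σ q̄ Δp, with q in kg/kg and Δp in Pa (1 kg/m² of water = 1 mm).
Layer 1020–930 hPa: Δp = 90 hPa = 9000 Pa, q̄ = 0.0146 kg/kg → 0.0146 × 9000 / 9.8 = 13.41 mm
Layer 930–760 hPa: Δp = 170 hPa = 17000 Pa, q̄ = 0.00718 kg/kg → 0.00718 × 17000 / 9.8 = 12.46 mm
Layer 760–580 hPa: Δp = 180 hPa = 18000 Pa, q̄ = 0.00351 kg/kg → 0.00351 × 18000 / 9.8 = 6.45 mm
Layer 580–420 hPa: Δp = 160 hPa = 16000 Pa, q̄ = 0.00112 kg/kg → 0.00112 × 16000 / 9.8 = 1.83 mm
Layer 420–350 hPa: Δp = 70 hPa = 7000 Pa, q̄ = 0.00174 kg/kg → 0.00174 × 7000 / 9.8 = 1.24 mm
PW = 13.41 + 12.46 + 6.45 + 1.83 + 1.24 = 35.39 ≈ 35.4 mm.
Rainfall = ε × PW = 0.28 × 35.4 = 9.9 mm.

PW ≈ 35.4 mm; rainfall ≈ 9.9 mm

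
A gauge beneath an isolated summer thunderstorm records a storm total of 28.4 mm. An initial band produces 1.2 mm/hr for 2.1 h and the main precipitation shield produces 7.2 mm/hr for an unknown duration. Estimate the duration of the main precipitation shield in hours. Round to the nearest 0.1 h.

Known phases: 1.2 × 2.1 = 2.52 mm.
Remaining depth = 28.4 − 2.52 = 25.88 mm.
Duration = 25.88 / 7.2 = 3.6 h.

duration ≈ 3.6 h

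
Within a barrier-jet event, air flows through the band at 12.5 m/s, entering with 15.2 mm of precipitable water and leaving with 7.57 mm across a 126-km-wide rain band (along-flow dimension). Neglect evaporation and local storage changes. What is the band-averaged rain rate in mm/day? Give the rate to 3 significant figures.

Column moisture flux per unit crosswind length is F = V × PW.
Inflow: F_in = 12.5 × 15.2 = 190 mm·m/s
Outflow: F_out = 12.5 × 7.57 = 94.625 mm·m/s
Steady-state rate R = (F_in − F_out)/L = (190 − 94.625) / 126000 m = 7.569e-04 mm/s.
R = 7.569e-04 × 3600 × 24 = 65.4 mm/day.

R ≈ 65.4 mm/day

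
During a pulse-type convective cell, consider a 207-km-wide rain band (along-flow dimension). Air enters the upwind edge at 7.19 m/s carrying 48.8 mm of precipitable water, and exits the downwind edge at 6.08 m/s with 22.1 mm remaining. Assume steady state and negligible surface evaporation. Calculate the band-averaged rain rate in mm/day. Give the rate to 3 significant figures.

Column moisture flux per unit crosswind length is F = V × PW.
Inflow: F_in = 7.19 × 48.8 = 350.872 mm·m/s
Outflow: F_out = 6.08 × 22.1 = 134.368 mm·m/s
Steady-state rate R = (F_in − F_out)/L = (350.872 − 134.368) / 207000 m = 1.046e-03 mm/s.
R = 1.046e-03 × 3600 × 24 = 90.4 mm/day.

R ≈ 90.4 mm/day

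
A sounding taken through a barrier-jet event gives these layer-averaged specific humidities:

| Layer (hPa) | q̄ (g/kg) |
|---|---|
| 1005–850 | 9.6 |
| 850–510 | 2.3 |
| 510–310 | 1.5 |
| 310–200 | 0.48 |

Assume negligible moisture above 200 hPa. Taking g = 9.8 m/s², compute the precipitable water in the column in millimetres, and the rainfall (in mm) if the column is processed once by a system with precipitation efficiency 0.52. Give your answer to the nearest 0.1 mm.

Precipitable water is the column-integrated vapour mass per unit area: PW = (1/g) Σ q̄ Δp, with q in kg/kg and Δp in Pa (1 kg/m² of water = 1 mm).
Layer 1005–850 hPa: Δp = 155 hPa = 15500 Pa, q̄ = 0.0096 kg/kg → 0.0096 × 15500 / 9.8 = 15.18 mm
Layer 850–510 hPa: Δp = 340 hPa = 34000 Pa, q̄ = 0.0023 kg/kg → 0.0023 × 34000 / 9.8 = 7.98 mm
Layer 510–310 hPa: Δp = 200 hPa = 20000 Pa, q̄ = 0.0015 kg/kg → 0.0015 × 20000 / 9.8 = 3.06 mm
Layer 310–200 hPa: Δp = 110 hPa = 11000 Pa, q̄ = 0.00048 kg/kg → 0.00048 × 11000 / 9.8 = 0.54 mm
PW = 15.18 + 7.98 + 3.06 + 0.54 = 26.76 ≈ 26.8 mm.
Rainfall = ε × PW = 0.52 × 26.8 = 13.9 mm.

PW ≈ 26.8 mm; rainfall ≈ 13.9 mm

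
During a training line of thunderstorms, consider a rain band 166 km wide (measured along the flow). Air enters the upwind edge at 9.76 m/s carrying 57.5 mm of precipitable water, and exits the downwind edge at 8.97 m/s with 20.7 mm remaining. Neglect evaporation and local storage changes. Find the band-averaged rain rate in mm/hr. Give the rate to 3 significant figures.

R ≈ 8.14 mm/hr

Column moisture flux per unit crosswind length is F = V × PW.
Inflow: F_in = 9.76 × 57.5 = 561.2 mm·m/s
Outflow: F_out = 8.97 × 20.7 = 185.679 mm·m/s
Steady-state rate R = (F_in − F_out)/L = (561.2 − 185.679) / 166000 m = 2.262e-03 mm/s.
R = 2.262e-03 × 3600 = 8.14 mm/hr.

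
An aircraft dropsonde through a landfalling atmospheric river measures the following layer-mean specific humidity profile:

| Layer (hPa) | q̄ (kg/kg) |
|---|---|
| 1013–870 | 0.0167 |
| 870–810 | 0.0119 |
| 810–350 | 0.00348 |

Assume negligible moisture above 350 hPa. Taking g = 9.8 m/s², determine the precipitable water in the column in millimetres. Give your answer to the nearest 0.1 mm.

Precipitable water is the column-integrated vapour mass per unit area: PW = (1/g) Σ q̄ Δp, with q in kg/kg and Δp in Pa (1 kg/m² of water = 1 mm).
Layer 1013–870 hPa: Δp = 143 hPa = 14300 Pa, q̄ = 0.0167 kg/kg → 0.0167 × 14300 / 9.8 = 24.37 mm
Layer 870–810 hPa: Δp = 60 hPa = 6000 Pa, q̄ = 0.0119 kg/kg → 0.0119 × 6000 / 9.8 = 7.29 mm
Layer 810–350 hPa: Δp = 460 hPa = 46000 Pa, q̄ = 0.00348 kg/kg → 0.00348 × 46000 / 9.8 = 16.33 mm
PW = 24.37 + 7.29 + 16.33 = 47.99 ≈ 48.0 mm.

PW ≈ 48.0 mm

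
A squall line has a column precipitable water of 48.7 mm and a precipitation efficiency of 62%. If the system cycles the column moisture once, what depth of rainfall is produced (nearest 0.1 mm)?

Rainfall = ε × PW = 0.62 × 48.7 = 30.2 mm.

rainfall ≈ 30.2 mm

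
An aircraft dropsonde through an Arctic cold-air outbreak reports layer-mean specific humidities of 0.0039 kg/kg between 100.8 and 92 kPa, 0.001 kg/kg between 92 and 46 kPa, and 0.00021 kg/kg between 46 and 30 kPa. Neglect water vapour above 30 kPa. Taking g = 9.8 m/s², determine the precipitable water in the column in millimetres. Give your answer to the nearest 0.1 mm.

Precipitable water is the column-integrated vapour mass per unit area: PW = (1/g) Σ q̄ Δp, with q in kg/kg and Δp in Pa (1 kg/m² of water = 1 mm).
Layer 100.8–92 kPa: Δp = 88 hPa = 8800 Pa, q̄ = 0.0039 kg/kg → 0.0039 × 8800 / 9.8 = 3.50 mm
Layer 92–46 kPa: Δp = 460 hPa = 46000 Pa, q̄ = 0.001 kg/kg → 0.001 × 46000 / 9.8 = 4.69 mm
Layer 46–30 kPa: Δp = 160 hPa = 16000 Pa, q̄ = 0.00021 kg/kg → 0.00021 × 16000 / 9.8 = 0.34 mm
PW = 3.50 + 4.69 + 0.34 = 8.53 ≈ 8.5 mm.

PW ≈ 8.5 mm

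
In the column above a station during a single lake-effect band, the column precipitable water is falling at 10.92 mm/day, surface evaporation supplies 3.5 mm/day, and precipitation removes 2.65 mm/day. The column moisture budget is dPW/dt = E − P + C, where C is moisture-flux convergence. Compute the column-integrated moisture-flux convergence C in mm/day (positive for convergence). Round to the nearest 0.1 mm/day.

C ≈ -11.8 mm/day

dPW/dt = -10.92 mm/day.
C = dPW/dt − E + P = (-10.92) − 3.5 + 2.65 = -11.8 mm/day.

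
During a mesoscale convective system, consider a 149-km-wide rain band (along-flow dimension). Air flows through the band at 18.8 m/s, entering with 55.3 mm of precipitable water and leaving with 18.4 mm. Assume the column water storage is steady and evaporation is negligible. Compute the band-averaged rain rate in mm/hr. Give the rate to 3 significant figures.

R ≈ 16.8 mm/hr

Column moisture flux per unit crosswind length is F = V × PW.
Inflow: F_in = 18.8 × 55.3 = 1039.64 mm·m/s
Outflow: F_out = 18.8 × 18.4 = 345.92 mm·m/s
Steady-state rate R = (F_in − F_out)/L = (1039.64 − 345.92) / 149000 m = 4.656e-03 mm/s.
R = 4.656e-03 × 3600 = 16.8 mm/hr.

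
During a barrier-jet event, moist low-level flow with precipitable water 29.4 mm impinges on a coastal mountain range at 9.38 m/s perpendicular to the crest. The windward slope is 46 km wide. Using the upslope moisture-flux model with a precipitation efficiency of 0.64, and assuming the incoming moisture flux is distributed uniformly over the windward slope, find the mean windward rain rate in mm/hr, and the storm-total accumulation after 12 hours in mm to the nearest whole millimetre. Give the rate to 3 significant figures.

Incoming column moisture flux per unit ridge length: F = V × PW = 9.38 × 29.4 = 275.772 mm·m/s.
Spread over the 46 km slope with efficiency ε = 0.64: R = ε·F/W = 0.64 × 275.772 / 46000 m = 3.837e-03 mm/s.
R = 3.837e-03 × 3600 = 13.8 mm/hr.
Over 12 h: total = 13.8 × 12 = 165.6 ≈ 166 mm.

R ≈ 13.8 mm/hr; total ≈ 166 mm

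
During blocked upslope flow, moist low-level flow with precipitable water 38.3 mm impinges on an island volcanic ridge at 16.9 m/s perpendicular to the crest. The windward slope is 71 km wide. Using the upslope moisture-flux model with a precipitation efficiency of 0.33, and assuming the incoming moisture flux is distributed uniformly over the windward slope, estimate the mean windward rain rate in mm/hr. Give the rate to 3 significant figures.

Incoming column moisture flux per unit ridge length: F = V × PW = 16.9 × 38.3 = 647.27 mm·m/s.
Spread over the 71 km slope with efficiency ε = 0.33: R = ε·F/W = 0.33 × 647.27 / 71000 m = 3.008e-03 mm/s.
R = 3.008e-03 × 3600 = 10.8 mm/hr.

R ≈ 10.8 mm/hr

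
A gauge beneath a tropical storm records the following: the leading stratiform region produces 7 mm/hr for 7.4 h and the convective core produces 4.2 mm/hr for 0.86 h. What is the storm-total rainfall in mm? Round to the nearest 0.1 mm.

total ≈ 55.4 mm

Total = Σ Rᵢ Δtᵢ = 7 × 7.4 + 4.2 × 0.86
      = 51.8 + 3.612 = 55.4 mm.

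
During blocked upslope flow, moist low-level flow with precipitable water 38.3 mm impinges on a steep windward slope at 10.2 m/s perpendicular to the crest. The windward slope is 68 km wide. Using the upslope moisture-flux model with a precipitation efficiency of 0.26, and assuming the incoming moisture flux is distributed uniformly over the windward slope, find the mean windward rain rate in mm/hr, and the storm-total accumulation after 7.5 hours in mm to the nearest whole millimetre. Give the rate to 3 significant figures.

Incoming column moisture flux per unit ridge length: F = V × PW = 10.2 × 38.3 = 390.66 mm·m/s.
Spread over the 68 km slope with efficiency ε = 0.26: R = ε·F/W = 0.26 × 390.66 / 68000 m = 1.494e-03 mm/s.
R = 1.494e-03 × 3600 = 5.38 mm/hr.
Over 7.5 h: total = 5.38 × 7.5 = 40.35 ≈ 40 mm.

R ≈ 5.38 mm/hr; total ≈ 40 mm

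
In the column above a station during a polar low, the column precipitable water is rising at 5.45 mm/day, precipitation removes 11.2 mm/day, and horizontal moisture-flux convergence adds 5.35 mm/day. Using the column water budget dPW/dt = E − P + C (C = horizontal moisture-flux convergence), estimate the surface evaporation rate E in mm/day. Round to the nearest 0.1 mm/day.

dPW/dt = +5.45 mm/day.
E = dPW/dt + P − C = (+5.45) + 11.2 − (5.35) = 11.3 mm/day.

E ≈ 11.3 mm/day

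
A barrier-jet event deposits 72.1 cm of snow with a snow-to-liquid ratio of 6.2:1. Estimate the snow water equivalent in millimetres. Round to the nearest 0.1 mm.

SWE ≈ 116.3 mm

SWE = snow depth / ratio = 72.1 cm / 6.2 = 11.629 cm = 116.3 mm.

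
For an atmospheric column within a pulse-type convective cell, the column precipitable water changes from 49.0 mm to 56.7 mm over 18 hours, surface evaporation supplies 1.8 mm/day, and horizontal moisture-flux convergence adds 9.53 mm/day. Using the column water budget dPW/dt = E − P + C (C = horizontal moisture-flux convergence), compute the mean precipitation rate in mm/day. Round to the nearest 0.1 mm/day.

P ≈ 1.1 mm/day

dPW/dt = (56.7 − 49.0) mm / (18/24 day) = +10.267 mm/day.
P = E + C − dPW/dt = 1.8 + (9.53) − (+10.267) = 1.1 mm/day.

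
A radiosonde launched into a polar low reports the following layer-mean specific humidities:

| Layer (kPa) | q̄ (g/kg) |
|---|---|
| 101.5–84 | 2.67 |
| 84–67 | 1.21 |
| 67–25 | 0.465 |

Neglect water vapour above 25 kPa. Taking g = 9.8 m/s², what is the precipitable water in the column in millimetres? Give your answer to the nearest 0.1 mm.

Precipitable water is the column-integrated vapour mass per unit area: PW = (1/g) Σ q̄ Δp, with q in kg/kg and Δp in Pa (1 kg/m² of water = 1 mm).
Layer 101.5–84 kPa: Δp = 175 hPa = 17500 Pa, q̄ = 0.00267 kg/kg → 0.00267 × 17500 / 9.8 = 4.77 mm
Layer 84–67 kPa: Δp = 170 hPa = 17000 Pa, q̄ = 0.00121 kg/kg → 0.00121 × 17000 / 9.8 = 2.10 mm
Layer 67–25 kPa: Δp = 420 hPa = 42000 Pa, q̄ = 0.000465 kg/kg → 0.000465 × 42000 / 9.8 = 1.99 mm
PW = 4.77 + 2.10 + 1.99 = 8.86 ≈ 8.9 mm.

PW ≈ 8.9 mm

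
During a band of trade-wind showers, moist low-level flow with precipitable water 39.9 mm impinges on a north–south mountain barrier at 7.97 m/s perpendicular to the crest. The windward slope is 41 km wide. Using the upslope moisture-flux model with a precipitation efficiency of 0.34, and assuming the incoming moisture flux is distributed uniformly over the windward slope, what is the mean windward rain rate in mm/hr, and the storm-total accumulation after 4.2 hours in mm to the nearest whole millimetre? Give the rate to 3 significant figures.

Incoming column moisture flux per unit ridge length: F = V × PW = 7.97 × 39.9 = 318.003 mm·m/s.
Spread over the 41 km slope with efficiency ε = 0.34: R = ε·F/W = 0.34 × 318.003 / 41000 m = 2.637e-03 mm/s.
R = 2.637e-03 × 3600 = 9.49 mm/hr.
Over 4.2 h: total = 9.49 × 4.2 = 39.858 ≈ 40 mm.

R ≈ 9.49 mm/hr; total ≈ 40 mm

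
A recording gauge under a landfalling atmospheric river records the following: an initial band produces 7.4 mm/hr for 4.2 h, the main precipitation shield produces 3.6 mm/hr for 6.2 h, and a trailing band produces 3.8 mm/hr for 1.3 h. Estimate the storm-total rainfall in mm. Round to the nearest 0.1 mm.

Total = Σ Rᵢ Δtᵢ = 7.4 × 4.2 + 3.6 × 6.2 + 3.8 × 1.3
      = 31.08 + 22.32 + 4.94 = 58.3 mm.

total ≈ 58.3 mm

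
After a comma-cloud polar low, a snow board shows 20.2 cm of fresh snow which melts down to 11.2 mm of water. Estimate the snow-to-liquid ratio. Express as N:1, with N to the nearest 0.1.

ratio ≈ 18.0

Ratio = snow depth / SWE = 202 mm / 11.2 mm = 18.0, i.e. 18.0:1.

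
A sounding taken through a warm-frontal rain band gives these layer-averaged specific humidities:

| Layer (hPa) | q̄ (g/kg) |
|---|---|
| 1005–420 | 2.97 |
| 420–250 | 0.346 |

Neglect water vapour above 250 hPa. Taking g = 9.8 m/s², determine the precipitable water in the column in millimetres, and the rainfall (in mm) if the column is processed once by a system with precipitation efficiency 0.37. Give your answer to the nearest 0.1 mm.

PW ≈ 18.3 mm; rainfall ≈ 6.8 mm

Precipitable water is the column-integrated vapour mass per unit area: PW = (1/g) Σ q̄ Δp, with q in kg/kg and Δp in Pa (1 kg/m² of water = 1 mm).
Layer 1005–420 hPa: Δp = 585 hPa = 58500 Pa, q̄ = 0.00297 kg/kg → 0.00297 × 58500 / 9.8 = 17.73 mm
Layer 420–250 hPa: Δp = 170 hPa = 17000 Pa, q̄ = 0.000346 kg/kg → 0.000346 × 17000 / 9.8 = 0.60 mm
PW = 17.73 + 0.60 = 18.33 ≈ 18.3 mm.
Rainfall = ε × PW = 0.37 × 18.3 = 6.8 mm.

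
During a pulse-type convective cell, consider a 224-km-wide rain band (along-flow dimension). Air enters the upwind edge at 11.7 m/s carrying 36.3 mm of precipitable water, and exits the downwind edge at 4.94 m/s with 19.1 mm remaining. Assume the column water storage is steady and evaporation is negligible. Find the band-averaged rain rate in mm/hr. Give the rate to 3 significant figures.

Column moisture flux per unit crosswind length is F = V × PW.
Inflow: F_in = 11.7 × 36.3 = 424.71 mm·m/s
Outflow: F_out = 4.94 × 19.1 = 94.354 mm·m/s
Steady-state rate R = (F_in − F_out)/L = (424.71 − 94.354) / 224000 m = 1.475e-03 mm/s.
R = 1.475e-03 × 3600 = 5.31 mm/hr.

R ≈ 5.31 mm/hr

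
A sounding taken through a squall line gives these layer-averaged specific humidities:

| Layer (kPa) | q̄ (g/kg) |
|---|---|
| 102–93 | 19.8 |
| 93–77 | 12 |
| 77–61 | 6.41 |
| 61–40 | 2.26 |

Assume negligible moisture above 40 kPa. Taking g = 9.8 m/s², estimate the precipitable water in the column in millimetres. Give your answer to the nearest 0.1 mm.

PW ≈ 53.1 mm

Precipitable water is the column-integrated vapour mass per unit area: PW = (1/g) Σ q̄ Δp, with q in kg/kg and Δp in Pa (1 kg/m² of water = 1 mm).
Layer 102–93 kPa: Δp = 90 hPa = 9000 Pa, q̄ = 0.0198 kg/kg → 0.0198 × 9000 / 9.8 = 18.18 mm
Layer 93–77 kPa: Δp = 160 hPa = 16000 Pa, q̄ = 0.012 kg/kg → 0.012 × 16000 / 9.8 = 19.59 mm
Layer 77–61 kPa: Δp = 160 hPa = 16000 Pa, q̄ = 0.00641 kg/kg → 0.00641 × 16000 / 9.8 = 10.47 mm
Layer 61–40 kPa: Δp = 210 hPa = 21000 Pa, q̄ = 0.00226 kg/kg → 0.00226 × 21000 / 9.8 = 4.84 mm
PW = 18.18 + 19.59 + 10.47 + 4.84 = 53.08 ≈ 53.1 mm.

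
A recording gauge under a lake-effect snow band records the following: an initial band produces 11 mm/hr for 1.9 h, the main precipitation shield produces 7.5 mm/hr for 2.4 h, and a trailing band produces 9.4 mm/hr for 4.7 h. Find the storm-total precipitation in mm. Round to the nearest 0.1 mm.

total ≈ 83.1 mm

Total = Σ Rᵢ Δtᵢ = 11 × 1.9 + 7.5 × 2.4 + 9.4 × 4.7
      = 20.9 + 18 + 44.18 = 83.1 mm.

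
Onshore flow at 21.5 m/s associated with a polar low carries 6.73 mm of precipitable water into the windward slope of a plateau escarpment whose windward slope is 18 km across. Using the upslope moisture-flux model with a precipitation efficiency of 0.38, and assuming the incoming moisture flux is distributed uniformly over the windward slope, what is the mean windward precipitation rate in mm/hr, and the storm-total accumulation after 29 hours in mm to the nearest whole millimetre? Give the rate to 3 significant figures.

Incoming column moisture flux per unit ridge length: F = V × PW = 21.5 × 6.73 = 144.695 mm·m/s.
Spread over the 18 km slope with efficiency ε = 0.38: R = ε·F/W = 0.38 × 144.695 / 18000 m = 3.055e-03 mm/s.
R = 3.055e-03 × 3600 = 11.0 mm/hr.
Over 29 h: total = 11.0 × 29 = 319 mm.

R ≈ 11.0 mm/hr; total ≈ 319 mm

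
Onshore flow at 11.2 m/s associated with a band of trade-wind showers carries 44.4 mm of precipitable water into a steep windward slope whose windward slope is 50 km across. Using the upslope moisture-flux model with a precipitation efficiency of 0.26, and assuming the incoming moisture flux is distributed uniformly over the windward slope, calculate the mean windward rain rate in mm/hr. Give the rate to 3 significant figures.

Incoming column moisture flux per unit ridge length: F = V × PW = 11.2 × 44.4 = 497.28 mm·m/s.
Spread over the 50 km slope with efficiency ε = 0.26: R = ε·F/W = 0.26 × 497.28 / 50000 m = 2.586e-03 mm/s.
R = 2.586e-03 × 3600 = 9.31 mm/hr.

R ≈ 9.31 mm/hr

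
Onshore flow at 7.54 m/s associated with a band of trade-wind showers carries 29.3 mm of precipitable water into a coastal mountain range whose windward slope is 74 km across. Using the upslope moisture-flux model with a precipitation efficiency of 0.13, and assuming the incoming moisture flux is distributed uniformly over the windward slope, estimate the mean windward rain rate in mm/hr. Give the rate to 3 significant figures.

R ≈ 1.40 mm/hr

Incoming column moisture flux per unit ridge length: F = V × PW = 7.54 × 29.3 = 220.922 mm·m/s.
Spread over the 74 km slope with efficiency ε = 0.13: R = ε·F/W = 0.13 × 220.922 / 74000 m = 3.881e-04 mm/s.
R = 3.881e-04 × 3600 = 1.40 mm/hr.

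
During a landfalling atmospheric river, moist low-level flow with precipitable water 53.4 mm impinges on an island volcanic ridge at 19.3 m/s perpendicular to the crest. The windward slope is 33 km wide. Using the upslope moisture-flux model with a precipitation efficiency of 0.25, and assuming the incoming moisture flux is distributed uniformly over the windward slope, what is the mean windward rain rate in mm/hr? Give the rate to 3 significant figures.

Incoming column moisture flux per unit ridge length: F = V × PW = 19.3 × 53.4 = 1030.62 mm·m/s.
Spread over the 33 km slope with efficiency ε = 0.25: R = ε·F/W = 0.25 × 1030.62 / 33000 m = 7.808e-03 mm/s.
R = 7.808e-03 × 3600 = 28.1 mm/hr.

R ≈ 28.1 mm/hr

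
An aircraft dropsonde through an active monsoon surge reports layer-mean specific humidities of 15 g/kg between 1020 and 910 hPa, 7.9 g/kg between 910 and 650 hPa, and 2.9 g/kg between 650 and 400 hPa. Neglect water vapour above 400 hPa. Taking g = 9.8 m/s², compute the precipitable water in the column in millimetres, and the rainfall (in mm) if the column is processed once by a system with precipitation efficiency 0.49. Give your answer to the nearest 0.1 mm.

PW ≈ 45.2 mm; rainfall ≈ 22.1 mm

Precipitable water is the column-integrated vapour mass per unit area: PW = (1/g) Σ q̄ Δp, with q in kg/kg and Δp in Pa (1 kg/m² of water = 1 mm).
Layer 1020–910 hPa: Δp = 110 hPa = 11000 Pa, q̄ = 0.015 kg/kg → 0.015 × 11000 / 9.8 = 16.84 mm
Layer 910–650 hPa: Δp = 260 hPa = 26000 Pa, q̄ = 0.0079 kg/kg → 0.0079 × 26000 / 9.8 = 20.96 mm
Layer 650–400 hPa: Δp = 250 hPa = 25000 Pa, q̄ = 0.0029 kg/kg → 0.0029 × 25000 / 9.8 = 7.40 mm
PW = 16.84 + 20.96 + 7.40 = 45.20 ≈ 45.2 mm.
Rainfall = ε × PW = 0.49 × 45.2 = 22.1 mm.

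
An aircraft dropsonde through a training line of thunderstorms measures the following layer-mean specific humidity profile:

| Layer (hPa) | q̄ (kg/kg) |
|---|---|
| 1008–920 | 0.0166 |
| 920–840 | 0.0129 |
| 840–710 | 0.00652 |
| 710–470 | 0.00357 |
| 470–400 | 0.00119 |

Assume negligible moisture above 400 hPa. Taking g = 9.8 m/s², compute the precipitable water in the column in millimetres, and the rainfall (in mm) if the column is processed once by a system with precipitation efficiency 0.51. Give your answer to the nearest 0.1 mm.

Precipitable water is the column-integrated vapour mass per unit area: PW = (1/g) Σ q̄ Δp, with q in kg/kg and Δp in Pa (1 kg/m² of water = 1 mm).
Layer 1008–920 hPa: Δp = 88 hPa = 8800 Pa, q̄ = 0.0166 kg/kg → 0.0166 × 8800 / 9.8 = 14.91 mm
Layer 920–840 hPa: Δp = 80 hPa = 8000 Pa, q̄ = 0.0129 kg/kg → 0.0129 × 8000 / 9.8 = 10.53 mm
Layer 840–710 hPa: Δp = 130 hPa = 13000 Pa, q̄ = 0.00652 kg/kg → 0.00652 × 13000 / 9.8 = 8.65 mm
Layer 710–470 hPa: Δp = 240 hPa = 24000 Pa, q̄ = 0.00357 kg/kg → 0.00357 × 24000 / 9.8 = 8.74 mm
Layer 470–400 hPa: Δp = 70 hPa = 7000 Pa, q̄ = 0.00119 kg/kg → 0.00119 × 7000 / 9.8 = 0.85 mm
PW = 14.91 + 10.53 + 8.65 + 8.74 + 0.85 = 43.68 ≈ 43.7 mm.
Rainfall = ε × PW = 0.51 × 43.7 = 22.3 mm.

PW ≈ 43.7 mm; rainfall ≈ 22.3 mm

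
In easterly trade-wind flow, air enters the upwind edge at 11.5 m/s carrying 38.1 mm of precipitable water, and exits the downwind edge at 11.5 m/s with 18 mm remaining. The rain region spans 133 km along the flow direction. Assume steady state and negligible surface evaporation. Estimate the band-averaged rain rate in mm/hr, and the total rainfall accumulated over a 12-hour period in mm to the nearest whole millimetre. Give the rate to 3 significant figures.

R ≈ 6.26 mm/hr; total ≈ 75 mm

Column moisture flux per unit crosswind length is F = V × PW.
Inflow: F_in = 11.5 × 38.1 = 438.15 mm·m/s
Outflow: F_out = 11.5 × 18 = 207 mm·m/s
Steady-state rate R = (F_in − F_out)/L = (438.15 − 207) / 133000 m = 1.738e-03 mm/s.
R = 1.738e-03 × 3600 = 6.26 mm/hr.
Over 12 h: total = 6.26 × 12 = 75.12 ≈ 75 mm.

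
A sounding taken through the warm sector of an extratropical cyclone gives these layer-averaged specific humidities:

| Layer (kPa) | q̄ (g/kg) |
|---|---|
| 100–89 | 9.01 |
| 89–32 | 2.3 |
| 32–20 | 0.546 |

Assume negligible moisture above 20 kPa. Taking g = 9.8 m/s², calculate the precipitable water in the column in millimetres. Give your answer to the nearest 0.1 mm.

Precipitable water is the column-integrated vapour mass per unit area: PW = (1/g) Σ q̄ Δp, with q in kg/kg and Δp in Pa (1 kg/m² of water = 1 mm).
Layer 100–89 kPa: Δp = 110 hPa = 11000 Pa, q̄ = 0.00901 kg/kg → 0.00901 × 11000 / 9.8 = 10.11 mm
Layer 89–32 kPa: Δp = 570 hPa = 57000 Pa, q̄ = 0.0023 kg/kg → 0.0023 × 57000 / 9.8 = 13.38 mm
Layer 32–20 kPa: Δp = 120 hPa = 12000 Pa, q̄ = 0.000546 kg/kg → 0.000546 × 12000 / 9.8 = 0.67 mm
PW = 10.11 + 13.38 + 0.67 = 24.16 ≈ 24.2 mm.

PW ≈ 24.2 mm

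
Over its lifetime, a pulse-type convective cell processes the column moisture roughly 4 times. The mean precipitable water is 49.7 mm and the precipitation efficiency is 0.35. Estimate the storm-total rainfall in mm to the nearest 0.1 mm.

rainfall ≈ 69.6 mm

Each cycle deposits ε × PW = 0.35 × 49.7 = 17.395 mm.
Over 4 cycles: 4 × 17.395 = 69.6 mm.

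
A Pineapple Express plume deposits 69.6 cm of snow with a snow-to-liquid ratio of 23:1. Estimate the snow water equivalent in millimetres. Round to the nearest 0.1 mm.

SWE ≈ 30.3 mm

SWE = snow depth / ratio = 69.6 cm / 23 = 3.026 cm = 30.3 mm.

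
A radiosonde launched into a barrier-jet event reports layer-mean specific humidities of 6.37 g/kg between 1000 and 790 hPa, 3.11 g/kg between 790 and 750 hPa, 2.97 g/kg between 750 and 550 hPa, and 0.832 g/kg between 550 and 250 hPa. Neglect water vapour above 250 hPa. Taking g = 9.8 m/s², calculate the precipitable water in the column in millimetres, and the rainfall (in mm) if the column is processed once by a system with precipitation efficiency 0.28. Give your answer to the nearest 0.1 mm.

Precipitable water is the column-integrated vapour mass per unit area: PW = (1/g) Σ q̄ Δp, with q in kg/kg and Δp in Pa (1 kg/m² of water = 1 mm).
Layer 1000–790 hPa: Δp = 210 hPa = 21000 Pa, q̄ = 0.00637 kg/kg → 0.00637 × 21000 / 9.8 = 13.65 mm
Layer 790–750 hPa: Δp = 40 hPa = 4000 Pa, q̄ = 0.00311 kg/kg → 0.00311 × 4000 / 9.8 = 1.27 mm
Layer 750–550 hPa: Δp = 200 hPa = 20000 Pa, q̄ = 0.00297 kg/kg → 0.00297 × 20000 / 9.8 = 6.06 mm
Layer 550–250 hPa: Δp = 300 hPa = 30000 Pa, q̄ = 0.000832 kg/kg → 0.000832 × 30000 / 9.8 = 2.55 mm
PW = 13.65 + 1.27 + 6.06 + 2.55 = 23.53 ≈ 23.5 mm.
Rainfall = ε × PW = 0.28 × 23.5 = 6.6 mm.

PW ≈ 23.5 mm; rainfall ≈ 6.6 mm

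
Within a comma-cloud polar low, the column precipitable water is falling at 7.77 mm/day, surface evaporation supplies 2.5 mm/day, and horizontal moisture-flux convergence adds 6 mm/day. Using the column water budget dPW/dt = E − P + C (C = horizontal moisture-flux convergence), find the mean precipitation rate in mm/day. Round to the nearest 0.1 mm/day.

dPW/dt = -7.77 mm/day.
P = E + C − dPW/dt = 2.5 + (6) − (-7.77) = 16.3 mm/day.

P ≈ 16.3 mm/day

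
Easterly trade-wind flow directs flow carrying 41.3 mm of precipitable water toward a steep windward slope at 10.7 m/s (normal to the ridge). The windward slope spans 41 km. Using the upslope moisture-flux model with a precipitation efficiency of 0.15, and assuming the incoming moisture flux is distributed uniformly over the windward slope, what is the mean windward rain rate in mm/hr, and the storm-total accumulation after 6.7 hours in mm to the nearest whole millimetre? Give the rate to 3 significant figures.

Incoming column moisture flux per unit ridge length: F = V × PW = 10.7 × 41.3 = 441.91 mm·m/s.
Spread over the 41 km slope with efficiency ε = 0.15: R = ε·F/W = 0.15 × 441.91 / 41000 m = 1.617e-03 mm/s.
R = 1.617e-03 × 3600 = 5.82 mm/hr.
Over 6.7 h: total = 5.82 × 6.7 = 38.994 ≈ 39 mm.

R ≈ 5.82 mm/hr; total ≈ 39 mm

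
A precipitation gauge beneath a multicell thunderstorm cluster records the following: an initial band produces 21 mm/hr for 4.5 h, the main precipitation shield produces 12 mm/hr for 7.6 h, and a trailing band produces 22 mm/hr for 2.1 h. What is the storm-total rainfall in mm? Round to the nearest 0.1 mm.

total ≈ 231.9 mm

Total = Σ Rᵢ Δtᵢ = 21 × 4.5 + 12 × 7.6 + 22 × 2.1
      = 94.5 + 91.2 + 46.2 = 231.9 mm.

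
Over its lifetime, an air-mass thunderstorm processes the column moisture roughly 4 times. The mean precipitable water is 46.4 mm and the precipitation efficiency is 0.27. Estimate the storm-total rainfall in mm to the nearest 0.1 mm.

rainfall ≈ 50.1 mm

Each cycle deposits ε × PW = 0.27 × 46.4 = 12.528 mm.
Over 4 cycles: 4 × 12.528 = 50.1 mm.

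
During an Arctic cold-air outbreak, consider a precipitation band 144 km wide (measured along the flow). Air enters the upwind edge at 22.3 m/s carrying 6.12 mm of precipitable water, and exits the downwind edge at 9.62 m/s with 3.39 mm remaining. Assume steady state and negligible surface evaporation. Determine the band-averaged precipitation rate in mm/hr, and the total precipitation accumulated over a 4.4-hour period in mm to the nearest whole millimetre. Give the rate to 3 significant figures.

R ≈ 2.60 mm/hr; total ≈ 11 mm

Column moisture flux per unit crosswind length is F = V × PW.
Inflow: F_in = 22.3 × 6.12 = 136.476 mm·m/s
Outflow: F_out = 9.62 × 3.39 = 32.6118 mm·m/s
Steady-state rate R = (F_in − F_out)/L = (136.476 − 32.6118) / 144000 m = 7.213e-04 mm/s.
R = 7.213e-04 × 3600 = 2.60 mm/hr.
Over 4.4 h: total = 2.60 × 4.4 = 11.44 ≈ 11 mm.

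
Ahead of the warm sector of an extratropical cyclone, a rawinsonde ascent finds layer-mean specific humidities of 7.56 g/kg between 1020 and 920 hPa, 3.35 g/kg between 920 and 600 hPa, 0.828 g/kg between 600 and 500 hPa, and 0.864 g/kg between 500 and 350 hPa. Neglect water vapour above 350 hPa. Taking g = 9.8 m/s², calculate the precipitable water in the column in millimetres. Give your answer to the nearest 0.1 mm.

PW ≈ 20.8 mm

Precipitable water is the column-integrated vapour mass per unit area: PW = (1/g) Σ q̄ Δp, with q in kg/kg and Δp in Pa (1 kg/m² of water = 1 mm).
Layer 1020–920 hPa: Δp = 100 hPa = 10000 Pa, q̄ = 0.00756 kg/kg → 0.00756 × 10000 / 9.8 = 7.71 mm
Layer 920–600 hPa: Δp = 320 hPa = 32000 Pa, q̄ = 0.00335 kg/kg → 0.00335 × 32000 / 9.8 = 10.94 mm
Layer 600–500 hPa: Δp = 100 hPa = 10000 Pa, q̄ = 0.000828 kg/kg → 0.000828 × 10000 / 9.8 = 0.84 mm
Layer 500–350 hPa: Δp = 150 hPa = 15000 Pa, q̄ = 0.000864 kg/kg → 0.000864 × 15000 / 9.8 = 1.32 mm
PW = 7.71 + 10.94 + 0.84 + 1.32 = 20.81 ≈ 20.8 mm.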